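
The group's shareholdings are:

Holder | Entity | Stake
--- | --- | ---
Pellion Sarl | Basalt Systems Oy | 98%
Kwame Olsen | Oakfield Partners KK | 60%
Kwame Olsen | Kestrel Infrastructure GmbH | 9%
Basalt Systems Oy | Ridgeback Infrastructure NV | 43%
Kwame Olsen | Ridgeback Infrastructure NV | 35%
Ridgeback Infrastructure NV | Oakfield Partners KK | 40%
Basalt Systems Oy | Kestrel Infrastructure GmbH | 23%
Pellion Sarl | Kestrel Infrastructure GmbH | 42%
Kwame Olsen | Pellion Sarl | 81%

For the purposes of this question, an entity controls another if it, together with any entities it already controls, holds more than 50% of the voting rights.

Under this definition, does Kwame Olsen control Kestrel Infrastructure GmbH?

Kwame holds 81% of Pellion, so Kwame controls Pellion.
Pellion holds 98% of Basalt, so Kwame controls Basalt.
Pellion and Basalt and Kwame together hold 42% + 23% + 9% = 74% of Kestrel, so Kwame controls Kestrel.

Yes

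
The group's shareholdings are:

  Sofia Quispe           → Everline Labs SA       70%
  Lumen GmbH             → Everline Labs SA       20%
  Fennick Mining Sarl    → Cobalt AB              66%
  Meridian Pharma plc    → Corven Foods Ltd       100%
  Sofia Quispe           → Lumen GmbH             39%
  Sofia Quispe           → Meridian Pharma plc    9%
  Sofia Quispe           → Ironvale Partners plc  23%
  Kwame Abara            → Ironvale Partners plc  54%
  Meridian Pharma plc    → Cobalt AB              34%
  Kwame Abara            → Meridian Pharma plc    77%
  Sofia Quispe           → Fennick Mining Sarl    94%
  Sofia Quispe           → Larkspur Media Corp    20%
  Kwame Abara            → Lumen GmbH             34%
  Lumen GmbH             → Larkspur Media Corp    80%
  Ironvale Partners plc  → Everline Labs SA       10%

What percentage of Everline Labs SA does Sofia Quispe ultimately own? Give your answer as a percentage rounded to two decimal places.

80.10%

Sofia reaches Everline along 3 paths.
Via Lumen: 39% × 20% = 7.8%.
Direct stake: 70% = 70%.
Via Ironvale: 23% × 10% = 2.3%.
Total: 7.8% + 70% + 2.3% = 80.1%.
Rounded: 80.10%.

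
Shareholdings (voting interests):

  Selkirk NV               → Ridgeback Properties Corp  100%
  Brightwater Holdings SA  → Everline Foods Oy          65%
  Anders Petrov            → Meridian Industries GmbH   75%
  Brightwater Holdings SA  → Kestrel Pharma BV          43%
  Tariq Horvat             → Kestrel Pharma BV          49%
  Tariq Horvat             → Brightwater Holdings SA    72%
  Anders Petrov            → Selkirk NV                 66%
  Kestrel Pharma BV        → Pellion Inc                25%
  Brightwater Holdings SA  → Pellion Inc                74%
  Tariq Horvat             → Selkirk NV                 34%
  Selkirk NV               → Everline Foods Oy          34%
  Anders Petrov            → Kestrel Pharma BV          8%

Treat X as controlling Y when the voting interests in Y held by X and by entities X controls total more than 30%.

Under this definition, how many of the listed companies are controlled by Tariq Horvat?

Tariq holds 72% of Brightwater, so Tariq controls Brightwater.
Tariq holds 34% of Selkirk, so Tariq controls Selkirk.
Brightwater and Selkirk together hold 65% + 34% = 99% of Everline, so Tariq controls Everline.
Brightwater and Tariq together hold 43% + 49% = 92% of Kestrel, so Tariq controls Kestrel.
Kestrel and Brightwater together hold 25% + 74% = 99% of Pellion, so Tariq controls Pellion.
Selkirk holds 100% of Ridgeback, so Tariq controls Ridgeback.
No other company's threshold is met.
Tariq controls 6 companies.

6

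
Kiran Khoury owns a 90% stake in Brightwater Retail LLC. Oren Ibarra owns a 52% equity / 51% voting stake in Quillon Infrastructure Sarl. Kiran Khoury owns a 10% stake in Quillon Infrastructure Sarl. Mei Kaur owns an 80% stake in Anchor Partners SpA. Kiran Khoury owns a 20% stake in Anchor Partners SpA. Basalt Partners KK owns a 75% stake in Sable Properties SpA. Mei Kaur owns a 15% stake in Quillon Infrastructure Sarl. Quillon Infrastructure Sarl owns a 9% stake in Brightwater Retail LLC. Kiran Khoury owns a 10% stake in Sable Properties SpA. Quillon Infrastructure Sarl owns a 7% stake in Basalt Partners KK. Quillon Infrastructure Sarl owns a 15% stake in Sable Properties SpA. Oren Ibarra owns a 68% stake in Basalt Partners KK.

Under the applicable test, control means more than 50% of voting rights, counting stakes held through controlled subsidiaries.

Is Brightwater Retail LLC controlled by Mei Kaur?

Mei holds 80% of Anchor, so Mei controls Anchor.
Neither Mei nor any entity Mei controls holds any voting interest in Brightwater.
So Mei does not control Brightwater.

No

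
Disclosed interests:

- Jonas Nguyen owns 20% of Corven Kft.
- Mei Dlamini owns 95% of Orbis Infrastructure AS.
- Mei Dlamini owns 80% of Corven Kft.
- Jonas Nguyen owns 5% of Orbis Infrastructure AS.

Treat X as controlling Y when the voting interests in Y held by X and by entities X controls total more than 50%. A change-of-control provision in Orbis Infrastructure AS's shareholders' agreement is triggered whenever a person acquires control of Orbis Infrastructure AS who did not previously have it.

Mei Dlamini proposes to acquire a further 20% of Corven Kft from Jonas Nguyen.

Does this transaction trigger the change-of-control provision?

No

The purchase adds only to Mei's holdings (Jonas's stake shrinks), so Mei is the only person who could newly come to control Orbis.
Mei holds 95% of Orbis, so Mei controls Orbis.
So Mei already controls Orbis before the transaction.
After the purchase, Mei's direct stake in Corven rises to 80% + 20% = 100%, and Jonas's stake falls to 0%.
Mei controlled Orbis already, so this is not a new person acquiring control; every other person's position is unchanged or reduced.
No new person acquires control, so the clause is not triggered.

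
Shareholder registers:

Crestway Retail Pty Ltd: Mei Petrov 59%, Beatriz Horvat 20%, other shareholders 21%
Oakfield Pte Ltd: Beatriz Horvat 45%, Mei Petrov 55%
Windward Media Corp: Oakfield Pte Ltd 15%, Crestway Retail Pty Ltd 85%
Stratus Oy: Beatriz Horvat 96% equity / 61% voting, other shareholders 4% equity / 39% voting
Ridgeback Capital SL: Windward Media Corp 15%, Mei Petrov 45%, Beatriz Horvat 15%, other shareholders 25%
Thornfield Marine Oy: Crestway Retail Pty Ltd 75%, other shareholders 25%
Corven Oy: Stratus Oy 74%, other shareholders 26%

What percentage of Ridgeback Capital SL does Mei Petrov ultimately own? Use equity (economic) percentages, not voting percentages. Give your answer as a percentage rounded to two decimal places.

Mei reaches Ridgeback along 3 paths.
Via Oakfield → Windward: 55% × 15% × 15% = 1.2375%.
Via Crestway → Windward: 59% × 85% × 15% = 7.5225%.
Direct stake: 45% = 45%.
Total: 1.2375% + 7.5225% + 45% = 53.76%.

53.76%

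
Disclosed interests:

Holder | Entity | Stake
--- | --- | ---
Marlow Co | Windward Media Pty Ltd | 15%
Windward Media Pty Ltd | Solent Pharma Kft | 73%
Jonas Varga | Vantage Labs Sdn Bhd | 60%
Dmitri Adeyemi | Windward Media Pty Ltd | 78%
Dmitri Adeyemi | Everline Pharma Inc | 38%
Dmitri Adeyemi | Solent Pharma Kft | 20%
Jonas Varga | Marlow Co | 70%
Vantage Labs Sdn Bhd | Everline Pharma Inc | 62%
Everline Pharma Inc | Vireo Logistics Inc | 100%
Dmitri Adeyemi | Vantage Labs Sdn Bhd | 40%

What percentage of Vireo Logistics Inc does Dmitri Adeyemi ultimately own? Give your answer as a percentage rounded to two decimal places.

Dmitri reaches Vireo along 2 paths.
Via Vantage → Everline: 40% × 62% × 100% = 24.8%.
Via Everline: 38% × 100% = 38%.
Total: 24.8% + 38% = 62.8%.
Rounded: 62.80%.

62.80%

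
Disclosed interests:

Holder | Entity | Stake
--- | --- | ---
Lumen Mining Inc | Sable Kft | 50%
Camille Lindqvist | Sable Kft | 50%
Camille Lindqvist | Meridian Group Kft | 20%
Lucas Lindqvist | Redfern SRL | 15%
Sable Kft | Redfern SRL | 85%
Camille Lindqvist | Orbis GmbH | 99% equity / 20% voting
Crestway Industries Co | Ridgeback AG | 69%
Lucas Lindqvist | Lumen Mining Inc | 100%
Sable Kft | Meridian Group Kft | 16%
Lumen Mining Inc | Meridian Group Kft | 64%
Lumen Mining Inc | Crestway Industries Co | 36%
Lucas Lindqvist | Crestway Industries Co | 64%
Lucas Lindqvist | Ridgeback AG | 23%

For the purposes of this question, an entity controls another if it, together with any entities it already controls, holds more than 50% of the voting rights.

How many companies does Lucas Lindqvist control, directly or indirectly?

4

Lucas holds 100% of Lumen, so Lucas controls Lumen.
Lumen and Lucas together hold 36% + 64% = 100% of Crestway, so Lucas controls Crestway.
Lumen holds 64% of Meridian, so Lucas controls Meridian.
Lucas and Crestway together hold 23% + 69% = 92% of Ridgeback, so Lucas controls Ridgeback.
No other company's threshold is met.
Lucas controls 4 companies.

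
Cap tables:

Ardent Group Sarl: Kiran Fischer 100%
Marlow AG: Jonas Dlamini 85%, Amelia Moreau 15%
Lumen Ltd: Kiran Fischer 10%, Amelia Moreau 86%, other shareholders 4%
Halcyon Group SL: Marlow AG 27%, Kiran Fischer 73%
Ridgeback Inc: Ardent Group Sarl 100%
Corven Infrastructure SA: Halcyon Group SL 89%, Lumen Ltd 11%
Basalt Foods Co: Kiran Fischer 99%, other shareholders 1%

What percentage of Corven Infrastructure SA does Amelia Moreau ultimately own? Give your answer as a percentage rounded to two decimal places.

13.06%

Amelia reaches Corven along 2 paths.
Via Marlow → Halcyon: 15% × 27% × 89% = 3.6045%.
Via Lumen: 86% × 11% = 9.46%.
Total: 3.6045% + 9.46% = 13.0645%.
Rounded: 13.06%.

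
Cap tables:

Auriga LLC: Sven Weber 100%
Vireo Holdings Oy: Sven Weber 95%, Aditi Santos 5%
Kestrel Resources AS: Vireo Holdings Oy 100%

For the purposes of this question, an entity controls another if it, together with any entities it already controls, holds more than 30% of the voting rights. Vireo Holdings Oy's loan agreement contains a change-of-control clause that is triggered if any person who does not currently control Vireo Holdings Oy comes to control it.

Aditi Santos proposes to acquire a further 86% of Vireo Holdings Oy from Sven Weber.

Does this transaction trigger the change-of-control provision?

The purchase adds only to Aditi's holdings (Sven's stake shrinks), so Aditi is the only person who could newly come to control Vireo.
Aditi's largest direct stake is 5% in Vireo, which does not meet the threshold, so Aditi controls no company.
In Vireo, Aditi's side holds only 5%, not > 30%.
So before the transaction, Aditi does not control Vireo.
After the purchase, Aditi's direct stake in Vireo rises to 5% + 86% = 91%, and Sven's stake falls to 9%.
Aditi holds 91% of Vireo, so Aditi controls Vireo.
Aditi did not control Vireo before and does after, so the clause is triggered.

Yes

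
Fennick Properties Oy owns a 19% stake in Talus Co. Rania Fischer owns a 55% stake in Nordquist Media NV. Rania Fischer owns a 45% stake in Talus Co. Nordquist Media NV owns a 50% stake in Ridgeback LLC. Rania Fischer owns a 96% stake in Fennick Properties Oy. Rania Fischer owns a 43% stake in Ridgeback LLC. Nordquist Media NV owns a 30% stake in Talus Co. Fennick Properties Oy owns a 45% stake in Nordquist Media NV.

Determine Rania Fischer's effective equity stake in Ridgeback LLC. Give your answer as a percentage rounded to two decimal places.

92.10%

Rania reaches Ridgeback along 3 paths.
Via Fennick → Nordquist: 96% × 45% × 50% = 21.6%.
Via Nordquist: 55% × 50% = 27.5%.
Direct stake: 43% = 43%.
Total: 21.6% + 27.5% + 43% = 92.1%.
Rounded: 92.10%.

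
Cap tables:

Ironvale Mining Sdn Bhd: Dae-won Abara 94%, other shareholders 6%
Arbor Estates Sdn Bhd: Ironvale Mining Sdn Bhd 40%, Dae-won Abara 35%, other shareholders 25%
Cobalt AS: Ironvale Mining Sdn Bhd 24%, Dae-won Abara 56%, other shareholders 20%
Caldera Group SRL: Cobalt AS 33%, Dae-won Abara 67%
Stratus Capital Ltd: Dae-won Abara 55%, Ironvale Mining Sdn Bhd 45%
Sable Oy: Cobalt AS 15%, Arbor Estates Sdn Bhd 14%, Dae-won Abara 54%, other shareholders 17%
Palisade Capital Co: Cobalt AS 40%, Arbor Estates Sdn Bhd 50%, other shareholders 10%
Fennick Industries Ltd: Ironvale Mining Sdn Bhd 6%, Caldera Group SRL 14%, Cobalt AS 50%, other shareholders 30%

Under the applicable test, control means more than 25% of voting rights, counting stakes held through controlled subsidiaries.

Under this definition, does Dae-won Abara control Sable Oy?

Dae-won holds 94% of Ironvale, so Dae-won controls Ironvale.
Ironvale and Dae-won together hold 40% + 35% = 75% of Arbor, so Dae-won controls Arbor.
Ironvale and Dae-won together hold 24% + 56% = 80% of Cobalt, so Dae-won controls Cobalt.
Cobalt and Arbor and Dae-won together hold 15% + 14% + 54% = 83% of Sable, so Dae-won controls Sable.

Yes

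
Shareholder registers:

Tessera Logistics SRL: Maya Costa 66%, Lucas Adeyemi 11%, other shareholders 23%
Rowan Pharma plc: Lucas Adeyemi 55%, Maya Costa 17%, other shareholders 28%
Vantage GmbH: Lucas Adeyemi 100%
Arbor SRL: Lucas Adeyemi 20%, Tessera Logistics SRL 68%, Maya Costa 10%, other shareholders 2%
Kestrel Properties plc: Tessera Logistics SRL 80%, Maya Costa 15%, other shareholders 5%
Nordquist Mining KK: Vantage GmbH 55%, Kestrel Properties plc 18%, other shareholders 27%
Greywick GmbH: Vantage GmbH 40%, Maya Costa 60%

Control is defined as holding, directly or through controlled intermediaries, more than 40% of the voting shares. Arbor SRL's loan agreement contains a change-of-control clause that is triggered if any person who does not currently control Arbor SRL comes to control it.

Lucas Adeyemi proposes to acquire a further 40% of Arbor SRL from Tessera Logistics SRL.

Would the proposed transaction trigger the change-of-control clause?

The purchase adds only to Lucas's holdings (Tessera's stake shrinks), so Lucas is the only person who could newly come to control Arbor.
Lucas holds 55% of Rowan, so Lucas controls Rowan.
Lucas holds 100% of Vantage, so Lucas controls Vantage.
Vantage holds 55% of Nordquist, so Lucas controls Nordquist.
In Arbor, Lucas's side holds only 20%, not > 40%.
So before the transaction, Lucas does not control Arbor.
After the purchase, Lucas's direct stake in Arbor rises to 20% + 40% = 60%, and Tessera's stake falls to 28%.
Lucas holds 60% of Arbor, so Lucas controls Arbor.
Lucas did not control Arbor before and does after, so the clause is triggered.

Yes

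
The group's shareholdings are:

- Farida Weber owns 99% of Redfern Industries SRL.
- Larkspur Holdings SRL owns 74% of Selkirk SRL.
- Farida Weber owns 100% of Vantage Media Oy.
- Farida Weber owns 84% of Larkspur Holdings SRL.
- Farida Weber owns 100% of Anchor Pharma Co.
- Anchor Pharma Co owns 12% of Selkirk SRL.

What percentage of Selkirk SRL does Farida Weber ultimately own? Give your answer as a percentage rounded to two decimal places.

74.16%

Farida reaches Selkirk along 2 paths.
Via Larkspur: 84% × 74% = 62.16%.
Via Anchor: 100% × 12% = 12%.
Total: 62.16% + 12% = 74.16%.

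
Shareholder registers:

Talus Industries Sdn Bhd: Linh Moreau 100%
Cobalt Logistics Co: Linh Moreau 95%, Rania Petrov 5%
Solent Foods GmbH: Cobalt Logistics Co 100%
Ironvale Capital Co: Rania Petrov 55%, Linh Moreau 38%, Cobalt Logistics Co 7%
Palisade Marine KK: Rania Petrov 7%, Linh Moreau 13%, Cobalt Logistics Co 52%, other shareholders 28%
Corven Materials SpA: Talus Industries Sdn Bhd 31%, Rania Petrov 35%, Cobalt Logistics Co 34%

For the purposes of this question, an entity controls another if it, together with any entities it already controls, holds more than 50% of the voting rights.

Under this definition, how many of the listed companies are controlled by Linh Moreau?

5

Linh holds 100% of Talus, so Linh controls Talus.
Linh holds 95% of Cobalt, so Linh controls Cobalt.
Cobalt holds 100% of Solent, so Linh controls Solent.
Linh and Cobalt together hold 13% + 52% = 65% of Palisade, so Linh controls Palisade.
Talus and Cobalt together hold 31% + 34% = 65% of Corven, so Linh controls Corven.
No other company's threshold is met.
Linh controls 5 companies.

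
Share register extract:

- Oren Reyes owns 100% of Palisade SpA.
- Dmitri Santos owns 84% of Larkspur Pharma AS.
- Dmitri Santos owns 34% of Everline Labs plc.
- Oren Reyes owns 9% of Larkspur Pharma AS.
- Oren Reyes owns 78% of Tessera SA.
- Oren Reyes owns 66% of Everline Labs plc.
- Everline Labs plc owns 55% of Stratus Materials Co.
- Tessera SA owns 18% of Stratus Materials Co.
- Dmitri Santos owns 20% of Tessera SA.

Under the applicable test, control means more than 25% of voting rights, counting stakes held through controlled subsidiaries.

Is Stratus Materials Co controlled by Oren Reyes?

Yes

Oren holds 66% of Everline, so Oren controls Everline.
Oren holds 78% of Tessera, so Oren controls Tessera.
Everline and Tessera together hold 55% + 18% = 73% of Stratus, so Oren controls Stratus.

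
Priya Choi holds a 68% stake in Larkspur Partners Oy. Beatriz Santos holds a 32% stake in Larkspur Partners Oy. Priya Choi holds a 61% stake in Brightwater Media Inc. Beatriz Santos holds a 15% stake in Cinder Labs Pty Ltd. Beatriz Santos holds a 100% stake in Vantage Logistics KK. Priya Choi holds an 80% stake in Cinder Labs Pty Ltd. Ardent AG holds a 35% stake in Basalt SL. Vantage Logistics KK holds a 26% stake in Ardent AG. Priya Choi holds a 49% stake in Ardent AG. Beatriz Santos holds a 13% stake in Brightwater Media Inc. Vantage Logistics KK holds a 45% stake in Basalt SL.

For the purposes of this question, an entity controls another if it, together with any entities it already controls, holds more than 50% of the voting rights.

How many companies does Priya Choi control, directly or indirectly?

Priya holds 68% of Larkspur, so Priya controls Larkspur.
Priya holds 61% of Brightwater, so Priya controls Brightwater.
Priya holds 80% of Cinder, so Priya controls Cinder.
No other company's threshold is met.
Priya controls 3 companies.

3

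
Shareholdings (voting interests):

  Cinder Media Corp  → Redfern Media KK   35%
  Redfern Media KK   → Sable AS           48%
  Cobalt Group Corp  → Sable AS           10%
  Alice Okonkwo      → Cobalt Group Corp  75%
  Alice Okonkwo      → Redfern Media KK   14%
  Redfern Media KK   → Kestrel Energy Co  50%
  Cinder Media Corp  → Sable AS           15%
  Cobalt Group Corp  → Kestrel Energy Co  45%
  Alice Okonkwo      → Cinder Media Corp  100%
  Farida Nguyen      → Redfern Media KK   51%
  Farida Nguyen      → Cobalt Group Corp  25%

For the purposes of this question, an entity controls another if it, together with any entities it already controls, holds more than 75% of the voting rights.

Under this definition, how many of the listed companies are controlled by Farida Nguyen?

Farida's largest direct stake is 51% in Redfern, which does not meet the threshold.
Farida controls 0 companies.

0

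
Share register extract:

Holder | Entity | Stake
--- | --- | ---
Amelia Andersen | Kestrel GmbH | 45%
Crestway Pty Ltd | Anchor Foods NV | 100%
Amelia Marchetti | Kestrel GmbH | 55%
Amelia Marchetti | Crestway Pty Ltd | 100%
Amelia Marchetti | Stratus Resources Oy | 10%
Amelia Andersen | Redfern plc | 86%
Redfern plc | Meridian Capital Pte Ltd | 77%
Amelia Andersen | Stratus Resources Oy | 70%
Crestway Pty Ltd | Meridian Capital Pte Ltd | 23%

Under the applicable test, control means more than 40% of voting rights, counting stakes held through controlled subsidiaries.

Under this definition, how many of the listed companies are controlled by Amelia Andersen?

Amelia Andersen holds 86% of Redfern, so Amelia Andersen controls Redfern.
Amelia Andersen holds 70% of Stratus, so Amelia Andersen controls Stratus.
Redfern holds 77% of Meridian, so Amelia Andersen controls Meridian.
Amelia Andersen holds 45% of Kestrel, so Amelia Andersen controls Kestrel.
No other company's threshold is met.
Amelia Andersen controls 4 companies.

4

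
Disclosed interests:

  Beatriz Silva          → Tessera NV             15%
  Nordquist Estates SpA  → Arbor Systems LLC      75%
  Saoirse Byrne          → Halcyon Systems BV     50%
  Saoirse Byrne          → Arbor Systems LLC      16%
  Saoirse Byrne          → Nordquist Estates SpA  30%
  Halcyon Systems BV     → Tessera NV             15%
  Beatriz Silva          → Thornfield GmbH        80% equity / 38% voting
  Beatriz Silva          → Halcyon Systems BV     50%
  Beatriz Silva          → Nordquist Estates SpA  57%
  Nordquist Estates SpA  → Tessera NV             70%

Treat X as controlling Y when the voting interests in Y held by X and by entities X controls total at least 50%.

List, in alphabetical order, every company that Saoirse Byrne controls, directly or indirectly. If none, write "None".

Saoirse holds 50% of Halcyon, so Saoirse controls Halcyon.
No other company's threshold is met.

Halcyon Systems BV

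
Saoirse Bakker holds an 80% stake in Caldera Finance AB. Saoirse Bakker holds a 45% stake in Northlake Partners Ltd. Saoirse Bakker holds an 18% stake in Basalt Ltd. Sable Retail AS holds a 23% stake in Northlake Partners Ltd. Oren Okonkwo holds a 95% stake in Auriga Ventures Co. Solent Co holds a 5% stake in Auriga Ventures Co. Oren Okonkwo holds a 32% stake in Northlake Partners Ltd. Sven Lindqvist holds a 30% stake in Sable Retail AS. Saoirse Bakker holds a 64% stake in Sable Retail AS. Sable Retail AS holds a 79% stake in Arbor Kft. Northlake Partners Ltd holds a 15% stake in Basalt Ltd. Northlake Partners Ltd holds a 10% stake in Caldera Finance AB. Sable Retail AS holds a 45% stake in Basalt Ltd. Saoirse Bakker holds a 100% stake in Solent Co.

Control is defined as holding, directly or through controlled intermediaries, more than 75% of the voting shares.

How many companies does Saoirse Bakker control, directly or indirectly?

2

Saoirse holds 100% of Solent, so Saoirse controls Solent.
Saoirse holds 80% of Caldera, so Saoirse controls Caldera.
No other company's threshold is met.
Saoirse controls 2 companies.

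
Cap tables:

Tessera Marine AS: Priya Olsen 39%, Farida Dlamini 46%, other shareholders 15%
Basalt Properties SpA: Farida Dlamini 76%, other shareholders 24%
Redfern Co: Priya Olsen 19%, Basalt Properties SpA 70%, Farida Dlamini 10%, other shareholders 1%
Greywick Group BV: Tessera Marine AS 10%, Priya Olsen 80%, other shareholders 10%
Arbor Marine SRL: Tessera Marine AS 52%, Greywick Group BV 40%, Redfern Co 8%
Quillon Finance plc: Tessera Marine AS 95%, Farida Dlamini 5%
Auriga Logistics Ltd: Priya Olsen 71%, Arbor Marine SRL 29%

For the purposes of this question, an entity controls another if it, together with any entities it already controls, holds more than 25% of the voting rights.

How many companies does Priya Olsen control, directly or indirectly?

Priya holds 39% of Tessera, so Priya controls Tessera.
Tessera and Priya together hold 10% + 80% = 90% of Greywick, so Priya controls Greywick.
Tessera and Greywick together hold 52% + 40% = 92% of Arbor, so Priya controls Arbor.
Tessera holds 95% of Quillon, so Priya controls Quillon.
Priya and Arbor together hold 71% + 29% = 100% of Auriga, so Priya controls Auriga.
No other company's threshold is met.
Priya controls 5 companies.

5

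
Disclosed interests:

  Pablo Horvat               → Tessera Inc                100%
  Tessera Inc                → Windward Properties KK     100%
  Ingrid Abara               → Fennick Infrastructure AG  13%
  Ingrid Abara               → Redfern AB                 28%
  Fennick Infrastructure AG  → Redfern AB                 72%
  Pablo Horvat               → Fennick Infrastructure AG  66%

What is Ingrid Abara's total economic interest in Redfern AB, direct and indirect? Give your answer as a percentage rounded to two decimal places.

Ingrid reaches Redfern along 2 paths.
Via Fennick: 13% × 72% = 9.36%.
Direct stake: 28% = 28%.
Total: 9.36% + 28% = 37.36%.

37.36%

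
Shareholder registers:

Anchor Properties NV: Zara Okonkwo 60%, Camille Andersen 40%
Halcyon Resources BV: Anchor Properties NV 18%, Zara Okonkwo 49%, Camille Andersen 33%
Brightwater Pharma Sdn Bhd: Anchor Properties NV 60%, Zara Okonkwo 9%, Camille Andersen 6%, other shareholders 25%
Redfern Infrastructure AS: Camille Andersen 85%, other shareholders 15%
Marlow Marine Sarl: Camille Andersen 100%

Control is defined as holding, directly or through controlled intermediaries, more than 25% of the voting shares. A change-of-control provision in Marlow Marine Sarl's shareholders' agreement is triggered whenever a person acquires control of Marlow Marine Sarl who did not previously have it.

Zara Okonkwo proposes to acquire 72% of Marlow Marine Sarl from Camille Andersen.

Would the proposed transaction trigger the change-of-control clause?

The purchase adds only to Zara's holdings (Camille's stake shrinks), so Zara is the only person who could newly come to control Marlow.
Zara holds 60% of Anchor, so Zara controls Anchor.
Anchor and Zara together hold 18% + 49% = 67% of Halcyon, so Zara controls Halcyon.
Anchor and Zara together hold 60% + 9% = 69% of Brightwater, so Zara controls Brightwater.
Neither Zara nor any entity Zara controls holds any voting interest in Marlow.
So before the transaction, Zara does not control Marlow.
After the purchase, Zara holds 72% of Marlow directly, and Camille's stake falls to 28%.
Zara holds 72% of Marlow, so Zara controls Marlow.
Zara did not control Marlow before and does after, so the clause is triggered.

Yes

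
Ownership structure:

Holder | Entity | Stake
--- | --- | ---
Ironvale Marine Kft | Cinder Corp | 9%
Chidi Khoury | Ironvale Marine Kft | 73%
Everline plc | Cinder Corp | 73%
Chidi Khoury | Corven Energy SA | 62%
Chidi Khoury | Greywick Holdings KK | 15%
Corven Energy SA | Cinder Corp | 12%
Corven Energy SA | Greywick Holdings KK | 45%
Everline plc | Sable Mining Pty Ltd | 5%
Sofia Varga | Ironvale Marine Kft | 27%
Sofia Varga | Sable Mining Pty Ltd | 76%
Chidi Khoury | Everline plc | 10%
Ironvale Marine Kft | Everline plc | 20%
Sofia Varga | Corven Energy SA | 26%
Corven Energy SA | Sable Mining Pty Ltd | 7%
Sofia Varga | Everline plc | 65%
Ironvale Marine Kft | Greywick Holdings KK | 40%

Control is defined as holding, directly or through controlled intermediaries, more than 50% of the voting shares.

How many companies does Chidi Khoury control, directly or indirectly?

3

Chidi holds 73% of Ironvale, so Chidi controls Ironvale.
Chidi holds 62% of Corven, so Chidi controls Corven.
Chidi and Ironvale and Corven together hold 15% + 40% + 45% = 100% of Greywick, so Chidi controls Greywick.
No other company's threshold is met.
Chidi controls 3 companies.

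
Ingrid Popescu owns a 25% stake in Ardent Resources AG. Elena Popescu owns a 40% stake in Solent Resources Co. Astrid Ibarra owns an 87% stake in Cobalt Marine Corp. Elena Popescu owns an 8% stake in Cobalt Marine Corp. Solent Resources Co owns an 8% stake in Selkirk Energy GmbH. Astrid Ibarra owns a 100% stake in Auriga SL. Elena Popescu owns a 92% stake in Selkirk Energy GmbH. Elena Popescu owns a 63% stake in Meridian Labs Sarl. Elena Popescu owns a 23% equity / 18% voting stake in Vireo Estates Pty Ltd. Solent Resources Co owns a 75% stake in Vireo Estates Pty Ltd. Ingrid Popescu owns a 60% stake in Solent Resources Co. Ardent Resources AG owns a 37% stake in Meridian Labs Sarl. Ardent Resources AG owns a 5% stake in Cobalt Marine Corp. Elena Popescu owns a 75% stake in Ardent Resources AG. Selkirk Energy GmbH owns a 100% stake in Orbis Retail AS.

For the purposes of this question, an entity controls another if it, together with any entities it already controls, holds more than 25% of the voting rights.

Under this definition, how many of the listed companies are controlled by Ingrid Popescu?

Ingrid holds 60% of Solent, so Ingrid controls Solent.
Solent holds 75% of Vireo, so Ingrid controls Vireo.
No other company's threshold is met.
Ingrid controls 2 companies.

2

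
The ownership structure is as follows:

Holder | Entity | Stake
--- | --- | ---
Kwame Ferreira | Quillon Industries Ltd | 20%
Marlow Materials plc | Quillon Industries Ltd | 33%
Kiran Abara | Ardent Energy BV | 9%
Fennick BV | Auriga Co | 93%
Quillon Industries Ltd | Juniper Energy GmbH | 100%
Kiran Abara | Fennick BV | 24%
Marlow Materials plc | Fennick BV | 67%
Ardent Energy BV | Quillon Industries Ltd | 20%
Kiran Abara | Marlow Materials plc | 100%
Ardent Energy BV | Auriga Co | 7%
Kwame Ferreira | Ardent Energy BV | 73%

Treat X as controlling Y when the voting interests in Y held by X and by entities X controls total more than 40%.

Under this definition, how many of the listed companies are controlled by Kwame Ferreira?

Kwame holds 73% of Ardent, so Kwame controls Ardent.
No other company's threshold is met.
Kwame controls 1 company.

1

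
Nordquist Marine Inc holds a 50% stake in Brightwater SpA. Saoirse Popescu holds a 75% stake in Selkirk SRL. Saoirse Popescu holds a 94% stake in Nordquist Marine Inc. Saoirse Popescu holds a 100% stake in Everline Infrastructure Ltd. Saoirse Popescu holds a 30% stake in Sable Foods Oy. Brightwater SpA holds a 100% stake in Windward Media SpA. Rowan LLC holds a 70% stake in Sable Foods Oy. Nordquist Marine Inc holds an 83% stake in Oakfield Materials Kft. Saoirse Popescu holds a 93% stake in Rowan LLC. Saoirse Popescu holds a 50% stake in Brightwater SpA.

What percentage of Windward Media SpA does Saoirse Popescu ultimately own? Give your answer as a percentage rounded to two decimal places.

Saoirse reaches Windward along 2 paths.
Via Brightwater: 50% × 100% = 50%.
Via Nordquist → Brightwater: 94% × 50% × 100% = 47%.
Total: 50% + 47% = 97%.
Rounded: 97.00%.

97.00%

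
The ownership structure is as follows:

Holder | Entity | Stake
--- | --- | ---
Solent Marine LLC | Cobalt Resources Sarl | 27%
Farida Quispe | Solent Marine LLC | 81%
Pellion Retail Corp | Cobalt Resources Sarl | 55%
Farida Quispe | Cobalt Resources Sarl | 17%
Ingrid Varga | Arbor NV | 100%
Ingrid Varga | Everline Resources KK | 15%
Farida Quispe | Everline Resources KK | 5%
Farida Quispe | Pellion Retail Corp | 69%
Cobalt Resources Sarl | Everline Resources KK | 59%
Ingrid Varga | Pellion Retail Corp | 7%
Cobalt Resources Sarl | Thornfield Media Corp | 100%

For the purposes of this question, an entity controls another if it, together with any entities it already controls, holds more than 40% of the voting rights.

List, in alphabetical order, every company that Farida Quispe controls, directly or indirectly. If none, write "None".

Farida holds 81% of Solent, so Farida controls Solent.
Farida holds 69% of Pellion, so Farida controls Pellion.
Pellion and Solent and Farida together hold 55% + 27% + 17% = 99% of Cobalt, so Farida controls Cobalt.
Cobalt and Farida together hold 59% + 5% = 64% of Everline, so Farida controls Everline.
Cobalt holds 100% of Thornfield, so Farida controls Thornfield.
No other company's threshold is met.

Cobalt Resources Sarl, Everline Resources KK, Pellion Retail Corp, Solent Marine LLC, Thornfield Media Corp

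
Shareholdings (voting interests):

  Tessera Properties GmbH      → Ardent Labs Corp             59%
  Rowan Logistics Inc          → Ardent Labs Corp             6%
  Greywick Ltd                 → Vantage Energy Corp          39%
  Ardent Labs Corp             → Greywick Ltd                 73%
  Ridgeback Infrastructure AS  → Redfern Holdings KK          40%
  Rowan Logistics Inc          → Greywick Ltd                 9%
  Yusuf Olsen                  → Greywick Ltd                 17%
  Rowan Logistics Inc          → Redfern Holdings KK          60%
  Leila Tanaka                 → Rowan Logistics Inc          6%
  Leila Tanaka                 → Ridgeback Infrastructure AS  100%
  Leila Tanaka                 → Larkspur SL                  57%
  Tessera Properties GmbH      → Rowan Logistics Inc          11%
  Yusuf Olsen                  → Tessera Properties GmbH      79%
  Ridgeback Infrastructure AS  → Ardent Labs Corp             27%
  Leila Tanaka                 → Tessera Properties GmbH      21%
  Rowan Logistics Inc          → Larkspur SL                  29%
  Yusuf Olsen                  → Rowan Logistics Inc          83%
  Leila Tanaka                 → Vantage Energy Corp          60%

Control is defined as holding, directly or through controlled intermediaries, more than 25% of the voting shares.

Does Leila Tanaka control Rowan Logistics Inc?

Leila holds 100% of Ridgeback, so Leila controls Ridgeback.
Leila holds 57% of Larkspur, so Leila controls Larkspur.
Ridgeback holds 27% of Ardent, so Leila controls Ardent.
Ardent holds 73% of Greywick, so Leila controls Greywick.
Ridgeback holds 40% of Redfern, so Leila controls Redfern.
Leila and Greywick together hold 60% + 39% = 99% of Vantage, so Leila controls Vantage.
In Rowan, Leila's side holds only 6%, not > 25%.
So Leila does not control Rowan.

No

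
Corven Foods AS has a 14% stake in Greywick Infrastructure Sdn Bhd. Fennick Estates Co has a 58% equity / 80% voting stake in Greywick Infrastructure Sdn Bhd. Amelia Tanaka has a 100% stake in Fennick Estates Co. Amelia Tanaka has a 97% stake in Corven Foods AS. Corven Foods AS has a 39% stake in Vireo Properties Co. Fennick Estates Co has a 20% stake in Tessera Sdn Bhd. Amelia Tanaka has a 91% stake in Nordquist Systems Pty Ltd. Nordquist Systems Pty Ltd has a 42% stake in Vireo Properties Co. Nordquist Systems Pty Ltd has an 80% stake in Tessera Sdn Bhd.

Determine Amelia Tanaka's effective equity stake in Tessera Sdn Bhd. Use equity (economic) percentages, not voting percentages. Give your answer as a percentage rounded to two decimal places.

Amelia reaches Tessera along 2 paths.
Via Nordquist: 91% × 80% = 72.8%.
Via Fennick: 100% × 20% = 20%.
Total: 72.8% + 20% = 92.8%.
Rounded: 92.80%.

92.80%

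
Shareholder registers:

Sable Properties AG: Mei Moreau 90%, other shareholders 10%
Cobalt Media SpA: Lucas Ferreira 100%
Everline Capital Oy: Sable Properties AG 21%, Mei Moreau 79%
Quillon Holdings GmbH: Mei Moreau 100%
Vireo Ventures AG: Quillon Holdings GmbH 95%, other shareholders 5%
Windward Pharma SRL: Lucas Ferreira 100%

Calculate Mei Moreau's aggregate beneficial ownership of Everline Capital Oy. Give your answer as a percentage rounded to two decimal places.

97.90%

Mei reaches Everline along 2 paths.
Via Sable: 90% × 21% = 18.9%.
Direct stake: 79% = 79%.
Total: 18.9% + 79% = 97.9%.
Rounded: 97.90%.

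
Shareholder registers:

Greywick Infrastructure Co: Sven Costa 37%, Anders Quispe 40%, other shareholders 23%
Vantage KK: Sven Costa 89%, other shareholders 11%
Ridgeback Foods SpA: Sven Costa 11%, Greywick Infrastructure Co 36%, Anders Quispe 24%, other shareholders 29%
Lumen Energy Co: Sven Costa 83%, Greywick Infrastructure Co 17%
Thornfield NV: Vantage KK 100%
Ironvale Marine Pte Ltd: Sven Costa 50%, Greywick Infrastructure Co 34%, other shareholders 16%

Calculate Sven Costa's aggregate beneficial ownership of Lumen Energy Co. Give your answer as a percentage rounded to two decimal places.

Sven reaches Lumen along 2 paths.
Direct stake: 83% = 83%.
Via Greywick: 37% × 17% = 6.29%.
Total: 83% + 6.29% = 89.29%.

89.29%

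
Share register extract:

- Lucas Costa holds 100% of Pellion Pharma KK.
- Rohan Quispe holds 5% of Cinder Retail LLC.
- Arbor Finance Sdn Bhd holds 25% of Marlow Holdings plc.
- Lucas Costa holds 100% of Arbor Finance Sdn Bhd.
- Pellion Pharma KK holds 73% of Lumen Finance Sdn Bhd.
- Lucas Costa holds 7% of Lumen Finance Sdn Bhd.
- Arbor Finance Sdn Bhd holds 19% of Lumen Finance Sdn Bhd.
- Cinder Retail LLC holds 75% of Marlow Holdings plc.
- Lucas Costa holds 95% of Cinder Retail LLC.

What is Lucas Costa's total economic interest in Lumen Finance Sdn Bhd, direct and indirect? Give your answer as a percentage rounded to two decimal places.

99.00%

Lucas reaches Lumen along 3 paths.
Via Arbor: 100% × 19% = 19%.
Via Pellion: 100% × 73% = 73%.
Direct stake: 7% = 7%.
Total: 19% + 73% + 7% = 99%.
Rounded: 99.00%.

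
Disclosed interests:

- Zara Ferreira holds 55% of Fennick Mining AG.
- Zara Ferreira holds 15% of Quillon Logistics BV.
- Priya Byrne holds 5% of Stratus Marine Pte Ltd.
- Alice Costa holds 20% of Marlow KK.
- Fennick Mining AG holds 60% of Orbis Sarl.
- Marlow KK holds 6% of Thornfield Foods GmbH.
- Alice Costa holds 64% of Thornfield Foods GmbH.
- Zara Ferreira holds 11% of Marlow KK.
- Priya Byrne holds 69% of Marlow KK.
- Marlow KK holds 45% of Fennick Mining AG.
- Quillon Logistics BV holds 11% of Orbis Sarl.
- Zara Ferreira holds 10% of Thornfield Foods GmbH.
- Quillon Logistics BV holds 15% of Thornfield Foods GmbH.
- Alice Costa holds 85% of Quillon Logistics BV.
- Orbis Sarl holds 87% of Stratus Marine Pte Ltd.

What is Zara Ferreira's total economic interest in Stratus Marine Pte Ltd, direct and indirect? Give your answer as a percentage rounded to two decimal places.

32.73%

Zara reaches Stratus along 3 paths.
Via Marlow → Fennick → Orbis: 11% × 45% × 60% × 87% = 2.5839%.
Via Fennick → Orbis: 55% × 60% × 87% = 28.71%.
Via Quillon → Orbis: 15% × 11% × 87% = 1.4355%.
Total: 2.5839% + 28.71% + 1.4355% = 32.7294%.
Rounded: 32.73%.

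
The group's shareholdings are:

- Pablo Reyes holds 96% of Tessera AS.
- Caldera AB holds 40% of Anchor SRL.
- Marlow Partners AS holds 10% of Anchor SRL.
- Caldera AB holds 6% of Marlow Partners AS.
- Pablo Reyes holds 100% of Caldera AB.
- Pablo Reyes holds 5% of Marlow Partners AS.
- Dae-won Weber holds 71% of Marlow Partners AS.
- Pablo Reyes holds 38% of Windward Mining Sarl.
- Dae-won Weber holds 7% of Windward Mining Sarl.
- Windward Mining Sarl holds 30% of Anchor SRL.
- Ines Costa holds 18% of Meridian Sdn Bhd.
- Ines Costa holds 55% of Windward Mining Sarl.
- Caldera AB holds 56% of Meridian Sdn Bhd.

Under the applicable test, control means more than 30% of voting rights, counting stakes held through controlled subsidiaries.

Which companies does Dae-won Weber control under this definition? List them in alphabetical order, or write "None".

Marlow Partners AS

Dae-won holds 71% of Marlow, so Dae-won controls Marlow.
No other company's threshold is met.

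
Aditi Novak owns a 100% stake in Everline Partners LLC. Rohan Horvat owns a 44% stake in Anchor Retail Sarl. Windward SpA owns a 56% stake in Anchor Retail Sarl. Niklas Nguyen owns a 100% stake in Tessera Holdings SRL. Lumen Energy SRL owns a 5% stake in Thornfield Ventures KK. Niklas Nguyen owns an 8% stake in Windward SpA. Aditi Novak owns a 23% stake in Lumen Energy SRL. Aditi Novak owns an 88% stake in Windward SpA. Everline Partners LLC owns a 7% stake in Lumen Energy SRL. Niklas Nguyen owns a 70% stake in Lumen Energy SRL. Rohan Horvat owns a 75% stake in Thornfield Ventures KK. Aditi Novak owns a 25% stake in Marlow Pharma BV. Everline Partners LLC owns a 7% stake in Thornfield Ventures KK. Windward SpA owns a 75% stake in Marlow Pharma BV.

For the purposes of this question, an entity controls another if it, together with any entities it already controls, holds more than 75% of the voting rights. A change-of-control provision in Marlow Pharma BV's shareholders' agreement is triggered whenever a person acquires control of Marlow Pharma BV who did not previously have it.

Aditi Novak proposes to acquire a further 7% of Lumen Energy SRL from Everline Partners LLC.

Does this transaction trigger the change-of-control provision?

No

The purchase adds only to Aditi's holdings (Everline's stake shrinks), so Aditi is the only person who could newly come to control Marlow.
Aditi holds 88% of Windward, so Aditi controls Windward.
Aditi and Windward together hold 25% + 75% = 100% of Marlow, so Aditi controls Marlow.
So Aditi already controls Marlow before the transaction.
After the purchase, Aditi's direct stake in Lumen rises to 23% + 7% = 30%, and Everline's stake falls to 0%.
Aditi controlled Marlow already, so this is not a new person acquiring control; every other person's position is unchanged or reduced.
No new person acquires control, so the clause is not triggered.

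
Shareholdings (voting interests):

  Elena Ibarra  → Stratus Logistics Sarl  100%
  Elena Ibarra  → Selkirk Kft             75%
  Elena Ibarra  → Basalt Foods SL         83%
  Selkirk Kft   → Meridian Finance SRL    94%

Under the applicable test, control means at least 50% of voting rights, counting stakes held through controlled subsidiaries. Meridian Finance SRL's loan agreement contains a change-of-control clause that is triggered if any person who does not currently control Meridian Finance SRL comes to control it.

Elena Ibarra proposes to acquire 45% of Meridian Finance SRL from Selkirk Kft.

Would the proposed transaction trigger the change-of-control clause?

No

The purchase adds only to Elena's holdings (Selkirk's stake shrinks), so Elena is the only person who could newly come to control Meridian.
Elena holds 75% of Selkirk, so Elena controls Selkirk.
Selkirk holds 94% of Meridian, so Elena controls Meridian.
So Elena already controls Meridian before the transaction.
After the purchase, Elena holds 45% of Meridian directly, and Selkirk's stake falls to 49%.
Elena controlled Meridian already, so this is not a new person acquiring control; every other person's position is unchanged or reduced.
No new person acquires control, so the clause is not triggered.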